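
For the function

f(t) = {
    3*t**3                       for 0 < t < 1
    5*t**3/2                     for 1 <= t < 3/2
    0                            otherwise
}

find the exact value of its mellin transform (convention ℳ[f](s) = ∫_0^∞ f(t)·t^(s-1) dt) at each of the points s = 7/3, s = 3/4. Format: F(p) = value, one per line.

F(7/3) = 3/32 + 3645*2**(2/3)*3**(1/3)/2048
F(3/4) = 2/15 + 9*2**(1/4)*3**(3/4)/8

treat the 2 regions marked off by 1 separately and sum
on [0, 1) integrate f = 3*t**3 against the kernel
∫ 5*t**3/2·t^(s-1) over [1, 3/2)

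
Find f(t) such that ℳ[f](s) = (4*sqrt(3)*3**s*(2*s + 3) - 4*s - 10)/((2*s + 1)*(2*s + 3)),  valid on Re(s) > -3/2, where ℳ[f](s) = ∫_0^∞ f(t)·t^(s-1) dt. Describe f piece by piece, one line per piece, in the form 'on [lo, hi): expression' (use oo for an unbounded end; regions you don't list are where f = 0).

summing 2 kernel integrals split by 1 yields ℳ[f](s)
[0, 1) adds the kernel integral of t**(3/2)
on [1, 3) integrate f = 2*sqrt(t) against the kernel

on [0, 1): t**(3/2)
on [1, 3): 2*sqrt(t)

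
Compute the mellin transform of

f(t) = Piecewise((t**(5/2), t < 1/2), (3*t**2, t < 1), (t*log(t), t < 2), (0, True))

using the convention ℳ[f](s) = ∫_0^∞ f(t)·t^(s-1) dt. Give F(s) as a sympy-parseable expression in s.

(-8*2**(2*s)*(s + 2)*(2*s + 5) + 12*2**s*(s + 1)**2*(2*s + 5) + 4*2**s*(s + 2)*(2*s + 5) + 8*4**s*(s + 1)*(s + 2)*(2*s + 5)*log(2) + sqrt(2)*(s + 1)**2*(s + 2) - 3*(s + 1)**2*(2*s + 5))/(4*2**s*(s + 1)**2*(s + 2)*(2*s + 5))
  Re(s) > -5/2

reversing the shared t-power: t**(3/2) on [0, 1/2); 3*t on [1/2, 1); log(t) on [1, 2)
split f at 1/2, 1: ℳ[f](s) collects 3 kernel integrals
on [0, 1/2): add ∫ t**(5/2)·t^(s-1) dt
on [1/2, 1): add ∫ 3*t**2·t^(s-1) dt
piece [1, 2): integrate t*log(t) against the kernel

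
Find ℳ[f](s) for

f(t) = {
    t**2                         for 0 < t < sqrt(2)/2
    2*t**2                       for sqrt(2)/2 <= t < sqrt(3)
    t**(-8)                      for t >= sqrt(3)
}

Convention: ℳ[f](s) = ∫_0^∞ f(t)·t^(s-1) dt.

peel off the power substitution: t on [0, 1/2); 2*t on [1/2, 3); t**(-4) on [3, ∞)
split f at sqrt(2)/2, sqrt(3): ℳ[f](s) collects 3 kernel integrals
piece [0, sqrt(2)/2): integrate t**2 against the kernel
∫ 2*t**2·t^(s-1) over [sqrt(2)/2, sqrt(3))
∫ over [sqrt(3), ∞) of t**(-8)·t^(s-1) joins the sum

(sqrt(2)/2)**s*(972*6**(s/2)*(s - 8) - 2*6**(s/2)*(s + 2) - 81*s + 648)/(162*(s - 8)*(s + 2))
  -2 < Re(s) < 8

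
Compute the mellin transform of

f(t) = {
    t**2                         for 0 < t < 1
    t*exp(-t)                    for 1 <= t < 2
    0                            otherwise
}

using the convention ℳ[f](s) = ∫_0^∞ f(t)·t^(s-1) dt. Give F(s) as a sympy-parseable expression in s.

((s + 2)*uppergamma(s + 1, 1) - (s + 2)*uppergamma(s + 1, 2) + 1)/(s + 2)
  Re(s) > -2

reversing the shared t-power: t on [0, 1); exp(-t) on [1, 2)
the 2 pieces separated at 1 each add one integral
∫ over [0, 1) of t**2·t^(s-1) joins the sum
the [1, 2) slice contributes ∫ t*exp(-t)·t^(s-1) dt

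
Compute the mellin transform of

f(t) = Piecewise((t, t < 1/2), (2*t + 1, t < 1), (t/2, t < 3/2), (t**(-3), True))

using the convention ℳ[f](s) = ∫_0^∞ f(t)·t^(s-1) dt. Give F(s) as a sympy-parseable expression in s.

(270*2**s*s**2 - 702*2**s*s - 324*2**s + 49*3**s*s**2 - 275*3**s*s - 162*s**2 + 378*s + 324)/(108*2**s*s*(s**2 - 2*s - 3))
  -1 < Re(s) < 3

linearity at 1/2, 1, 3/2 turns ℳ[f](s) into 4 summed integrals
over [0, 1/2), the kernel integral of t enters the sum
piece [1/2, 1): integrate (2*t + 1) against the kernel
for t in [1, 3/2): the term is ∫ t/2·t^(s-1)
segment 3/2 to ∞ holds t**(-3); add its integral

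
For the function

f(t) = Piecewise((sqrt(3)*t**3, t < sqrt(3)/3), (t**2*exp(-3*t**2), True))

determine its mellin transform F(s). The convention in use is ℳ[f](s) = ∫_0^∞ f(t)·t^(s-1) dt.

strip the shared t-power: sqrt(3)*t on [0, sqrt(3)/3); exp(-3*t**2) on [sqrt(3)/3, ∞)
peel off the power substitution: sqrt(3)*sqrt(t) on [0, 1/3); exp(-3*t) on [1/3, ∞)
undo the common scale on t: sqrt(t) on [0, 1); exp(-t) on [1, ∞)
linearity at sqrt(3)/3 turns ℳ[f](s) into 2 summed integrals
on [0, sqrt(3)/3) integrate f = sqrt(3)*t**3 against the kernel
∫ over [sqrt(3)/3, ∞) of t**2*exp(-3*t**2)·t^(s-1) joins the sum

((s + 3)*uppergamma(s/2 + 1, 1) + 2)/(6*3**(s/2)*(s + 3))
  Re(s) > -3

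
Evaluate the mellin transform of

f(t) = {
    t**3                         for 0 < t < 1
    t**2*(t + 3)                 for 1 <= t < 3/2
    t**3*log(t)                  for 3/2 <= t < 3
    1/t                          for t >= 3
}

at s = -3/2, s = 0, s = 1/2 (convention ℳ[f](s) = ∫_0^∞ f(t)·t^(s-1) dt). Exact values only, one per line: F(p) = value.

peel off the shared t-power: t on [0, 1); t + 3 on [1, 3/2); t*log(t) on [3/2, 3); …
treat the 4 regions marked off by 1, 3/2, 3 separately and sum
between 0 and 1 the integrand is t**3·t^(s-1)
[1, 3/2) adds the kernel integral of t**2*(t + 3)
the [3/2, 3) slice contributes ∫ t**3*log(t)·t^(s-1) dt
on [3, ∞): add ∫ 1/t·t^(s-1) dt

F(-3/2) = -6 - 178*sqrt(3)/135 + log(2**(sqrt(6)/2)*3**(-sqrt(6)/2 + 2*sqrt(3))) + 23*sqrt(6)/6
F(0) = 17/24 + 9*log(2)/8 + 63*log(3)/8
F(1/2) = -226*sqrt(3)/147 - 27*sqrt(6)*log(3)/56 - 6/5 + 27*sqrt(6)*log(2)/56 + 3861*sqrt(6)/1960 + 54*sqrt(3)*log(3)/7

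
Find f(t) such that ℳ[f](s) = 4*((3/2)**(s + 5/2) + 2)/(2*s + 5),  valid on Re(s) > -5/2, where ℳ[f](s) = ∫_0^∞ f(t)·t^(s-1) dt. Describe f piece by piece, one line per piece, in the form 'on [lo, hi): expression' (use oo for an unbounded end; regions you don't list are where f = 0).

summing 2 kernel integrals split by 1 yields ℳ[f](s)
segment [0, 1) carries 6*t**(5/2); integrate it
[1, 3/2) adds the kernel integral of 2*t**(5/2)

on [0, 1): 6*t**(5/2)
on [1, 3/2): 2*t**(5/2)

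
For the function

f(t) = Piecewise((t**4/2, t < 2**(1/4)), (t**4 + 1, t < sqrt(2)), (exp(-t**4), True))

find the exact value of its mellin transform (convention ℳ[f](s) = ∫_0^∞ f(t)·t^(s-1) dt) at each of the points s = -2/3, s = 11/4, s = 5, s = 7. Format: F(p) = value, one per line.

F(-2/3) = -3*2**(2/3)/20 + uppergamma(-1/6, 4)/4 + 3*2**(5/6)/5
F(11/4) = -152*2**(11/16)/297 + uppergamma(11/16, 4)/4 + 568*2**(3/8)/297
F(5) = -28*2**(1/4)/45 + uppergamma(5/4, 4)/4 + 116*sqrt(2)/45
F(7) = -36*2**(3/4)/77 + uppergamma(7/4, 4)/4 + 312*sqrt(2)/77

strip the power substitution: t**2/2 on [0, sqrt(2)); t**2 + 1 on [sqrt(2), 2); exp(-t**2) on [2, ∞)
invert the power substitution to get t/2 on [0, 2); t + 1 on [2, 4); exp(-t) on [4, ∞)
reversing the common scale on t: t on [0, 1); 2*t + 1 on [1, 2); exp(-2*t) on [2, ∞)
integrate the 3 segments split at 2**(1/4), sqrt(2), then add the results
between 0 and 2**(1/4) the integrand is t**4/2·t^(s-1)
on [2**(1/4), sqrt(2)) integrate f = (t**4 + 1) against the kernel
∫ over [sqrt(2), ∞) of exp(-t**4)·t^(s-1) joins the sum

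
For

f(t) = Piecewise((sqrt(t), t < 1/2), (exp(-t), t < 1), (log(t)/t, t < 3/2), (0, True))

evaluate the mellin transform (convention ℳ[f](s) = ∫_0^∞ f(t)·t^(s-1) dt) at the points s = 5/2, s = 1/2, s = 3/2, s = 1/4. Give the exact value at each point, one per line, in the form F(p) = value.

F(5/2) = -5*exp(-1)/2 - sqrt(6)/3 - 3*sqrt(pi)*erfc(1)/4 + 3*sqrt(pi)*erfc(sqrt(2)/2)/4 + 35/72 + exp(-3/2)*log(3**(36*sqrt(6)*exp(3/2))/2**(36*sqrt(6)*exp(3/2)))/72 + sqrt(2)*exp(-1/2)
F(1/2) = -4*sqrt(6)/3 + log(2**(2*sqrt(6)/3)/3**(2*sqrt(6)/3)) - sqrt(pi)*erfc(1) + sqrt(pi)*erfc(sqrt(2)/2) + 9/2
F(3/2) = -2*sqrt(6) - exp(-1) - sqrt(pi)*erfc(1)/2 + sqrt(pi)*erfc(sqrt(2)/2)/2 + sqrt(2)*exp(-1/2)/2 + exp(-3/2)*log(3**(8*sqrt(6)*exp(3/2))/2**(8*sqrt(6)*exp(3/2)))/8 + 33/8
F(1/4) = -16*2**(3/4)*3**(1/4)/27 + log(2**(4*2**(3/4)*3**(1/4)/9)/3**(4*2**(3/4)*3**(1/4)/9)) - uppergamma(1/4, 1) + uppergamma(1/4, 1/2) + 2*2**(1/4)/3 + 16/9

summing 3 kernel integrals split by 1/2, 1 yields ℳ[f](s)
over [0, 1/2), the kernel integral of sqrt(t) enters the sum
∫ exp(-t)·t^(s-1) over [1/2, 1)
for t in [1, 3/2): the term is ∫ log(t)/t·t^(s-1)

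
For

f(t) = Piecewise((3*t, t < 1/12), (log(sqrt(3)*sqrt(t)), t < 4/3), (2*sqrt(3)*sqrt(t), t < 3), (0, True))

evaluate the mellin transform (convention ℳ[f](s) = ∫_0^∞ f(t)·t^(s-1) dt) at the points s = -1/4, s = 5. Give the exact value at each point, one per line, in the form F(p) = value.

F(-1/4) = sqrt(2)*3**(1/4)*(-18*log(2) - 11 + 12*sqrt(6))/3
F(5) = 1048577*log(2)/1244160 + 17207395631/65691648

back out the common scale on t: t on [0, 1/4); log(sqrt(t)) on [1/4, 4); 2*sqrt(t) on [4, 9)
strip the power substitution: t**2 on [0, 1/2); log(t) on [1/2, 2); 2*t on [2, 3)
the 3 pieces separated at 1/12, 4/3 each add one integral
on [0, 1/12) integrate f = 3*t against the kernel
on [1/12, 4/3): add ∫ log(sqrt(3)*sqrt(t))·t^(s-1) dt
on [4/3, 3): add ∫ 2*sqrt(3)*sqrt(t)·t^(s-1) dt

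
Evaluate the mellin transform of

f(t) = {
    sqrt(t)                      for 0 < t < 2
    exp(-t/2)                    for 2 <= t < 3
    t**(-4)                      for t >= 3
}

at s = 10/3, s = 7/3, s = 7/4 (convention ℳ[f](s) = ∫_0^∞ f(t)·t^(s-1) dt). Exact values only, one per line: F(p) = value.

F(10/3) = -8*2**(1/3)*uppergamma(10/3, 3/2) + 3**(1/3)/2 + 48*2**(5/6)/23 + 8*2**(1/3)*uppergamma(10/3, 1)
F(7/3) = -4*2**(1/3)*uppergamma(7/3, 3/2) + 3**(1/3)/15 + 24*2**(5/6)/17 + 4*2**(1/3)*uppergamma(7/3, 1)
F(7/4) = -2*2**(3/4)*uppergamma(7/4, 3/2) + 4*3**(3/4)/243 + 2*2**(3/4)*uppergamma(7/4, 1) + 16*2**(1/4)/9

breakpoints 2, 3: one integral from each of the 3 segments
[0, 2) adds the kernel integral of sqrt(t)
segment 2 to 3 holds exp(-t/2); add its integral
over [3, ∞), the kernel integral of t**(-4) enters the sum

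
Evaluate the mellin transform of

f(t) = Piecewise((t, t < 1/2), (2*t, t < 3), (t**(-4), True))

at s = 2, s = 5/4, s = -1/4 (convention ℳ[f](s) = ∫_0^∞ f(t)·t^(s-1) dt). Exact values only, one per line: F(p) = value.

slice at 1/2, 3, transform all 3 pieces, and sum them
on [0, 1/2): add ∫ t·t^(s-1) dt
over [1/2, 3), the kernel integral of 2*t enters the sum
between 3 and ∞ the integrand is t**(-4)·t^(s-1)

F(2) = 1297/72
F(5/4) = 2**(3/4)*(-33 + 2380*6**(1/4))/594
F(-1/4) = -2*2**(1/4)/3 + 11020*3**(3/4)/4131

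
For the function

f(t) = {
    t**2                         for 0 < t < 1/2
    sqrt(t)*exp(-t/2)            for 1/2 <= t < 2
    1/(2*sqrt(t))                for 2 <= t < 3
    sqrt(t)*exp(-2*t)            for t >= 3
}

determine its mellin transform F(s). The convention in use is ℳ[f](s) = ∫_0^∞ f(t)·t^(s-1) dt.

12**(1/2 - s)*(-8*2**(2*s)*6**(s + 1/2)*(s + 2)*(2*s - 1)*uppergamma(s + 1/2, 1) - 4*2**(2*s)*6**(s + 1/2)*(s + 2) + 4*24**(s + 1/2)*(s + 2)*(2*s - 1)*uppergamma(s + 1/2, 1/4) + 8*6**(2*s)*(s + 2) + 4*6**(s + 1/2)*(s + 2)*(2*s - 1)*uppergamma(s + 1/2, 6) + sqrt(2)*6**(s + 1/2)*(2*s - 1))/(48*(s + 2)*(2*s - 1))
  Re(s) > -2

strip the shared t-power: t**(3/2) on [0, 1/2); exp(-t/2) on [1/2, 2); 1/(2*t) on [2, 3); …
split f at 1/2, 2, 3: ℳ[f](s) collects 4 kernel integrals
segment 0 to 1/2 holds t**2; add its integral
[1/2, 2) adds the kernel integral of sqrt(t)*exp(-t/2)
segment [2, 3) carries 1/(2*sqrt(t)); integrate it
on [3, ∞) integrate f = sqrt(t)*exp(-2*t) against the kernel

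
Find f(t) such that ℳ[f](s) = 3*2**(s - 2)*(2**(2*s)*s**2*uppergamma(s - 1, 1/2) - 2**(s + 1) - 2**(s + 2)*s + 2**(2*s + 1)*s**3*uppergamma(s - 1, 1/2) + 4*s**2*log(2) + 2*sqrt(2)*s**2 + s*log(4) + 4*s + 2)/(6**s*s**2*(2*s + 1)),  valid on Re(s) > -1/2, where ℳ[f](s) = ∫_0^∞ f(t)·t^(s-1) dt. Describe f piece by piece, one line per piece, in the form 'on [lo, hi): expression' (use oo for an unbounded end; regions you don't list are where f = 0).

on [0, 1/3): 3*sqrt(6)*sqrt(t)/4
on [1/3, 2/3): 3*log(3*t/2)/2
on [2/3, oo): exp(-3*t/4)/t

strip the shared t-power: 3*sqrt(6)*t**(3/2)/4 on [0, 1/3); 3*t*log(3*t/2)/2 on [1/3, 2/3); exp(-3*t/4) on [2/3, ∞)
strip the common scale on t: 3*sqrt(3)*t**(3/2) on [0, 1/6); 3*t*log(3*t) on [1/6, 1/3); exp(-3*t/2) on [1/3, ∞)
the common scale on t comes off first: t**(3/2) on [0, 1/2); t*log(t) on [1/2, 1); exp(-t/2) on [1, ∞)
cuts at 1/3, 2/3: linearity sums the 3 kernel integrals
[0, 1/3) adds the kernel integral of 3*sqrt(6)*sqrt(t)/4
between 1/3 and 2/3 the integrand is 3*log(3*t/2)/2·t^(s-1)
piece [2/3, ∞): integrate exp(-3*t/4)/t against the kernel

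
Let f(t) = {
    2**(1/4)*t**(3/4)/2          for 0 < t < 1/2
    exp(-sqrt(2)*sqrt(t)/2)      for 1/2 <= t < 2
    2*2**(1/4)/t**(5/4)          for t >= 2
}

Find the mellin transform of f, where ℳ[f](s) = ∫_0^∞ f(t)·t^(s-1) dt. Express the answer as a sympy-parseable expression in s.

(2*2**(2*s)*(4*s - 5)*(4*s + 3)*uppergamma(2*s, 1/2) - 2*2**(2*s)*(4*s - 5)*(4*s + 3)*uppergamma(2*s, 1) - 4*2**(2*s)*(4*s + 3) + sqrt(2)*(4*s - 5))/(2**s*(4*s - 5)*(4*s + 3))
  -3/4 < Re(s) < 5/4

peel off the common scale on t: t**(3/4) on [0, 1/4); exp(-sqrt(t)) on [1/4, 1); t**(-5/4) on [1, ∞)
remove the power substitution first: t**(3/2) on [0, 1/2); exp(-t) on [1/2, 1); t**(-5/2) on [1, ∞)
cuts at 1/2, 2: linearity sums the 3 kernel integrals
segment [0, 1/2) carries 2**(1/4)*t**(3/4)/2; integrate it
segment [1/2, 2) carries exp(-sqrt(2)*sqrt(t)/2); integrate it
on [2, ∞): add ∫ 2*2**(1/4)/t**(5/4)·t^(s-1) dt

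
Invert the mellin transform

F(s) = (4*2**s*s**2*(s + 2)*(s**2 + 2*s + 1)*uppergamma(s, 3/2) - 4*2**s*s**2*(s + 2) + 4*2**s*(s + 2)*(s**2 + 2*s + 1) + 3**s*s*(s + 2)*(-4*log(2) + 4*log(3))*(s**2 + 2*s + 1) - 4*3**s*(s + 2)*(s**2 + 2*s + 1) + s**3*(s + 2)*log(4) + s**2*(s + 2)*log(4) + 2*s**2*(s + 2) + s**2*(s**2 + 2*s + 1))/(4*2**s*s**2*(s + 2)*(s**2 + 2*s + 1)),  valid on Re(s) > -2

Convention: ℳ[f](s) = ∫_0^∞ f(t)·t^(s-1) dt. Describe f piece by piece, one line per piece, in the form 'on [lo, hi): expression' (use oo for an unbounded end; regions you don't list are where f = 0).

on [0, 1/2): t**2
on [1/2, 1): t*log(t)
on [1, 3/2): log(t)
on [3/2, oo): exp(-t)

summing 4 kernel integrals split by 1/2, 1, 3/2 yields ℳ[f](s)
[0, 1/2) adds the kernel integral of t**2
for t in [1/2, 1): the term is ∫ t*log(t)·t^(s-1)
on [1, 3/2): add ∫ log(t)·t^(s-1) dt
∫ exp(-t)·t^(s-1) over [3/2, ∞)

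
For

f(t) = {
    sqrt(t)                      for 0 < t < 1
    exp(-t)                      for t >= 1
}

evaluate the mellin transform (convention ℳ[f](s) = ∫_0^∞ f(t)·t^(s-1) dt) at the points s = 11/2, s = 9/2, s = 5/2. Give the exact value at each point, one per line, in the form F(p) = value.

integrate the 2 segments split at 1, then add the results
∫ over [0, 1) of sqrt(t)·t^(s-1) joins the sum
between 1 and ∞ the integrand is exp(-t)·t^(s-1)

F(11/2) = (E*(16 + 2835*sqrt(pi)*erfc(1)) + 11490)*exp(-1)/96
F(9/2) = (E*(16 + 525*sqrt(pi)*erfc(1)) + 2110)*exp(-1)/80
F(5/2) = (E*(9*sqrt(pi)*erfc(1) + 4) + 30)*exp(-1)/12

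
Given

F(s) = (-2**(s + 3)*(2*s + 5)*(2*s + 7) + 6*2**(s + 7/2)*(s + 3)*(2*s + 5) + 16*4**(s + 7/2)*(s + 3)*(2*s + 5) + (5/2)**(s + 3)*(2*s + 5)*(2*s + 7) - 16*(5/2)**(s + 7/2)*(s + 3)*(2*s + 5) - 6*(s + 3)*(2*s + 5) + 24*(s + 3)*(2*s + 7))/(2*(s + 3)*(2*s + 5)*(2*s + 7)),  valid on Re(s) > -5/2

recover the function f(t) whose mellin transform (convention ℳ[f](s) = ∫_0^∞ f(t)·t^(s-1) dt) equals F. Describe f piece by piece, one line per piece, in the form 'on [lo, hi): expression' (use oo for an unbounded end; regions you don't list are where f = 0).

on [0, 1): 6*t**(5/2)
on [1, 2): 3*t**(7/2)/2
on [2, 5/2): t**3/2
on [5/2, 4): 4*t**(7/2)

f breaks at 1, 2, 5/2 into 4 integrals to sum
segment 0 to 1 holds 6*t**(5/2); add its integral
[1, 2) adds the kernel integral of 3*t**(7/2)/2
on [2, 5/2) integrate f = t**3/2 against the kernel
∫ over [5/2, 4) of 4*t**(7/2)·t^(s-1) joins the sum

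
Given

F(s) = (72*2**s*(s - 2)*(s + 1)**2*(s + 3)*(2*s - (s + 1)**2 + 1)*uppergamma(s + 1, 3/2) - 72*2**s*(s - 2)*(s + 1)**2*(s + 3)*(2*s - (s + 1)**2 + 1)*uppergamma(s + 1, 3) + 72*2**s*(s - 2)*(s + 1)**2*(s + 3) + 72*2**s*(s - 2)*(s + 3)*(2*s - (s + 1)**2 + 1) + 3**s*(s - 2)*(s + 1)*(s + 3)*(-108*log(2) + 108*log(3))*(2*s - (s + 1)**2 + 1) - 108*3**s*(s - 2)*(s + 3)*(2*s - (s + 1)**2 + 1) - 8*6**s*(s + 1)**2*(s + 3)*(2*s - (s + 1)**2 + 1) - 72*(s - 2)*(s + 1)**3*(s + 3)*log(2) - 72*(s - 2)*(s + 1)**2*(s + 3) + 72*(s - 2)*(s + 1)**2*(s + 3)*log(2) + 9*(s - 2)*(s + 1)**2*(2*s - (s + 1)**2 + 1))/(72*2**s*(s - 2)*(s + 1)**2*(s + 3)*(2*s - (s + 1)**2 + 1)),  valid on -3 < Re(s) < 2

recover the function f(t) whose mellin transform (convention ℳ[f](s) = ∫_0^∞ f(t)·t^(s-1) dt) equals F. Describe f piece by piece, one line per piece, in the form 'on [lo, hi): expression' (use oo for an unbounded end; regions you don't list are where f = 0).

remove the shared t-power first: t**4 on [0, 1/2); t*log(t) on [1/2, 1); t**2*log(t) on [1, 3/2); …
back out the shared t-power: t**2 on [0, 1/2); log(t)/t on [1/2, 1); log(t) on [1, 3/2); …
the 5 pieces separated at 1/2, 1, 3/2, 3 each add one integral
segment 0 to 1/2 holds t**3; add its integral
piece [1/2, 1): integrate log(t) against the kernel
for t in [1, 3/2): the term is ∫ t*log(t)·t^(s-1)
for t in [3/2, 3): the term is ∫ t*exp(-t)·t^(s-1)
over [3, ∞), the kernel integral of t**(-2) enters the sum

on [0, 1/2): t**3
on [1/2, 1): log(t)
on [1, 3/2): t*log(t)
on [3/2, 3): t*exp(-t)
on [3, oo): t**(-2)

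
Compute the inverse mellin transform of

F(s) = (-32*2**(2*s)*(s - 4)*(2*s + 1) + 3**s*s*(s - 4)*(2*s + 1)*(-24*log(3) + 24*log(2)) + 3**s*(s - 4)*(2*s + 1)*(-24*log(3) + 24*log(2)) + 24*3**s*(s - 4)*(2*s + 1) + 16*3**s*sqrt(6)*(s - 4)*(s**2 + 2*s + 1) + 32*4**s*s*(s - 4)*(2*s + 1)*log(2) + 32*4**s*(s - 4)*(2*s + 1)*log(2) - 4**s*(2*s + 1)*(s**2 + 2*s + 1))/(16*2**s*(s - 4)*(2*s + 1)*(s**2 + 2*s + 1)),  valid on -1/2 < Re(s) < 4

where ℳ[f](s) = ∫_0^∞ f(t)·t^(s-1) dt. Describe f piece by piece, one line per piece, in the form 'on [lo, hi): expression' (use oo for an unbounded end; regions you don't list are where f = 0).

on [0, 3/2): sqrt(t)
on [3/2, 2): t*log(t)
on [2, oo): t**(-4)

along the cuts 3/2, 2, ℳ[f](s) splits into 3 integrals
on [0, 3/2): add ∫ sqrt(t)·t^(s-1) dt
on [3/2, 2) integrate f = t*log(t) against the kernel
on [2, ∞): add ∫ t**(-4)·t^(s-1) dt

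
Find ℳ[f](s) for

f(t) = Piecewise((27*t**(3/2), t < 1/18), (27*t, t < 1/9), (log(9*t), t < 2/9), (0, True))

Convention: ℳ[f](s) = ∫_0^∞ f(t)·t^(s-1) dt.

undo the common scale on t: 3*sqrt(3)*t**(3/2) on [0, 1/6); 9*t on [1/6, 1/3); log(3*t) on [1/3, 2/3)
invert the common scale on t to get t**(3/2) on [0, 1/2); 3*t on [1/2, 1); log(t) on [1, 2)
breakpoints 1/18, 1/9: one integral from each of the 3 segments
[0, 1/18) adds the kernel integral of 27*t**(3/2)
for t in [1/18, 1/9): the term is ∫ 27*t·t^(s-1)
segment 1/9 to 2/9 holds log(9*t); add its integral

(2**(2*s)*s*(s + 1)*(2*s + 3)*log(4) - 2*2**(2*s)*(s + 1)*(2*s + 3) + 6*2**s*s**2*(2*s + 3) + 2*2**s*(s + 1)*(2*s + 3) + sqrt(2)*s**2*(s + 1) - 3*s**2*(2*s + 3))/(2*18**s*s**2*(s + 1)*(2*s + 3))
  Re(s) > -3/2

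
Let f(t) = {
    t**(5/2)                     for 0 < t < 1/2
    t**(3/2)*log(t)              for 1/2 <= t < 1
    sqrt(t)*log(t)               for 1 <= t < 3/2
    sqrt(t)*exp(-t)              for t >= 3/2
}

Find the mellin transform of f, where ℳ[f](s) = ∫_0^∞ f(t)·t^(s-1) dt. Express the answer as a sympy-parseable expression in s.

2**(-s - 3/2)*(2**(s + 3/2)*(2*s + 1)**2*(2*s + 5)*(8*s + (2*s + 1)**2 + 8)*uppergamma(s + 1/2, 3/2) + 2**(s + 7/2)*(-2*s - 5)*(2*s + 1)**2 + 2**(s + 7/2)*(2*s + 5)*(8*s + (2*s + 1)**2 + 8) + 3**(s + 1/2)*(2*s + 1)*(2*s + 5)*(-4*log(2) + 4*log(3))*(8*s + (2*s + 1)**2 + 8) - 8*3**(s + 1/2)*(2*s + 5)*(8*s + (2*s + 1)**2 + 8) + (2*s + 1)**3*(2*s + 5)*log(4) + 4*(2*s + 1)**2*(2*s + 5)*log(2) + (2*s + 1)**2*(8*s + 20) + (2*s + 1)**2*(8*s + (2*s + 1)**2 + 8))/((2*s + 1)**2*(2*s + 5)*(8*s + (2*s + 1)**2 + 8))
  Re(s) > -5/2

back out the shared t-power: t**2 on [0, 1/2); t*log(t) on [1/2, 1); log(t) on [1, 3/2); …
the 4 pieces separated at 1/2, 1, 3/2 each add one integral
∫ t**(5/2)·t^(s-1) over [0, 1/2)
∫ t**(3/2)*log(t)·t^(s-1) over [1/2, 1)
piece [1, 3/2): integrate sqrt(t)*log(t) against the kernel
the [3/2, ∞) slice contributes ∫ sqrt(t)*exp(-t)·t^(s-1) dt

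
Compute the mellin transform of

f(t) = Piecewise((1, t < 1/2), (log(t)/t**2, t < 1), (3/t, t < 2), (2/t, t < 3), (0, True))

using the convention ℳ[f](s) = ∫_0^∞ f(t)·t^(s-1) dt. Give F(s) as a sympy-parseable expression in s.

(3*2**(2*s)*s*(-2*s + (s - 1)**2 + 3) - 6*2**s*s*(s - 1) - 18*2**s*s*(-2*s + (s - 1)**2 + 3) + 4*6**s*s*(-2*s + (s - 1)**2 + 3) + 24*s*(s - 1)**2*log(2) - 24*s*(s - 1)*log(2) + 24*s*(s - 1) + 6*(s - 1)*(-2*s + (s - 1)**2 + 3))/(6*2**s*s*(s - 1)*(-2*s + (s - 1)**2 + 3))
  Re(s) > 0

peel off the shared t-power: t on [0, 1/2); log(t)/t on [1/2, 1); 3 on [1, 2); …
f breaks at 1/2, 1, 2 into 4 integrals to sum
the [0, 1/2) slice contributes ∫ 1·t^(s-1) dt
[1/2, 1) adds the kernel integral of log(t)/t**2
segment 1 to 2 holds 3/t; add its integral
between 2 and 3 the integrand is 2/t·t^(s-1)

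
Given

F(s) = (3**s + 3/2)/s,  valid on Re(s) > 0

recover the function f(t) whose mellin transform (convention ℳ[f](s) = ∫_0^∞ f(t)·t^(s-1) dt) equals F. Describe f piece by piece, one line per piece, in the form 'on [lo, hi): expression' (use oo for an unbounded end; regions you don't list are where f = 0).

treat the 2 regions marked off by 1 separately and sum
[0, 1) adds the kernel integral of 5/2
∫ 1·t^(s-1) over [1, 3)

on [0, 1): 5/2
on [1, 3): 1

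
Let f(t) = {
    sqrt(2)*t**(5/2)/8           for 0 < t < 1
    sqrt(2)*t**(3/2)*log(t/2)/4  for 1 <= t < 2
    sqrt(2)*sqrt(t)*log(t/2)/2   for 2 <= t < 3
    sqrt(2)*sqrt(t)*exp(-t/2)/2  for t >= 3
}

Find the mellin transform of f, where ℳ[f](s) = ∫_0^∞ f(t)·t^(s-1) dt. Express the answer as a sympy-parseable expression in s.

sqrt(2)*(2**(s + 3/2)*(2*s + 1)**2*(2*s + 5)*(8*s + (2*s + 1)**2 + 8)*uppergamma(s + 1/2, 3/2) + 2**(s + 7/2)*(-2*s - 5)*(2*s + 1)**2 + 2**(s + 7/2)*(2*s + 5)*(8*s + (2*s + 1)**2 + 8) + 3**(s + 1/2)*(2*s + 1)*(2*s + 5)*(-4*log(2) + 4*log(3))*(8*s + (2*s + 1)**2 + 8) - 8*3**(s + 1/2)*(2*s + 5)*(8*s + (2*s + 1)**2 + 8) + (2*s + 1)**3*(2*s + 5)*log(4) + 4*(2*s + 1)**2*(2*s + 5)*log(2) + 4*(2*s + 1)**2*(2*s + 5) + (2*s + 1)**2*(8*s + (2*s + 1)**2 + 8))/(4*(2*s + 1)**2*(2*s + 5)*(8*s + (2*s + 1)**2 + 8))
  Re(s) > -5/2

undo the common scale on t: t**(5/2) on [0, 1/2); t**(3/2)*log(t) on [1/2, 1); sqrt(t)*log(t) on [1, 3/2); …
remove the shared t-power first: t**2 on [0, 1/2); t*log(t) on [1/2, 1); log(t) on [1, 3/2); …
along the cuts 1, 2, 3, ℳ[f](s) splits into 4 integrals
for t in [0, 1): the term is ∫ sqrt(2)*t**(5/2)/8·t^(s-1)
segment 1 to 2 holds sqrt(2)*t**(3/2)*log(t/2)/4; add its integral
on [2, 3) integrate f = sqrt(2)*sqrt(t)*log(t/2)/2 against the kernel
∫ sqrt(2)*sqrt(t)*exp(-t/2)/2·t^(s-1) over [3, ∞)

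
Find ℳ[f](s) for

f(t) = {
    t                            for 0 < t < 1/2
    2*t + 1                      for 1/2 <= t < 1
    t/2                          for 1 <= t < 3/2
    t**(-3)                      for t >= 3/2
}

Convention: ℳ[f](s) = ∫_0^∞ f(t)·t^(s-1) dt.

(270*2**s*s**2 - 702*2**s*s - 324*2**s + 49*3**s*s**2 - 275*3**s*s - 162*s**2 + 378*s + 324)/(108*2**s*s*(s**2 - 2*s - 3))
  -1 < Re(s) < 3

cuts at 1/2, 1, 3/2: linearity sums the 4 kernel integrals
[0, 1/2) adds the kernel integral of t
segment [1/2, 1) carries (2*t + 1); integrate it
on [1, 3/2): add ∫ t/2·t^(s-1) dt
on [3/2, ∞) integrate f = t**(-3) against the kernel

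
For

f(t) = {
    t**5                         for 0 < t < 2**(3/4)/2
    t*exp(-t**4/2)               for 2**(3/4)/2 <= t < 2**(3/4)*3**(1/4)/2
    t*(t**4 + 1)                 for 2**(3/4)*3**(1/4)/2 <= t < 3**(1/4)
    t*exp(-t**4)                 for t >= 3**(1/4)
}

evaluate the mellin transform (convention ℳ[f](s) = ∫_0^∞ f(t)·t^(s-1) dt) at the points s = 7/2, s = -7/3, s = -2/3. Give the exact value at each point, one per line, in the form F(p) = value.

the power substitution comes off first: t**(5/2) on [0, sqrt(2)/2); sqrt(t)*exp(-t**2/2) on [sqrt(2)/2, sqrt(6)/2); sqrt(t)*(t**2 + 1) on [sqrt(6)/2, sqrt(3)); …
reversing the shared t-power: t**2 on [0, sqrt(2)/2); exp(-t**2/2) on [sqrt(2)/2, sqrt(6)/2); t**2 + 1 on [sqrt(6)/2, sqrt(3)); …
peel off the power substitution: t on [0, 1/2); exp(-t/2) on [1/2, 3/2); t + 1 on [3/2, 3); …
linearity at 2**(3/4)/2, 2**(3/4)*3**(1/4)/2, 3**(1/4) turns ℳ[f](s) into 4 summed integrals
segment [0, 2**(3/4)/2) carries t**5; integrate it
segment [2**(3/4)/2, 2**(3/4)*3**(1/4)/2) carries t*exp(-t**4/2); integrate it
piece [2**(3/4)*3**(1/4)/2, 3**(1/4)): integrate t*(t**4 + 1) against the kernel
segment 3**(1/4) to ∞ holds t*exp(-t**4); add its integral

F(7/2) = 2**(7/8)*(-122*3**(1/8) - 102*2**(1/4)*uppergamma(9/8, 3/4) + 51*2**(1/8)*uppergamma(9/8, 3) + 6 + 102*2**(1/4)*uppergamma(9/8, 1/4) + 352*6**(1/8))/408
F(-7/3) = 2**(1/3)*(-2*2**(1/3)*uppergamma(-1/3, 3/4) + 2*2**(2/3)*uppergamma(-1/3, 3) + 3**(2/3) + 3 + 2*2**(1/3)*uppergamma(-1/3, 1/4) + 6**(2/3))/16
F(-2/3) = 2**(11/12)*(-174*3**(1/12) - 13*2**(1/6)*uppergamma(1/12, 3/4) + 13*2**(1/12)*uppergamma(1/12, 3) + 6 + 13*2**(1/6)*uppergamma(1/12, 1/4) + 192*6**(1/12))/104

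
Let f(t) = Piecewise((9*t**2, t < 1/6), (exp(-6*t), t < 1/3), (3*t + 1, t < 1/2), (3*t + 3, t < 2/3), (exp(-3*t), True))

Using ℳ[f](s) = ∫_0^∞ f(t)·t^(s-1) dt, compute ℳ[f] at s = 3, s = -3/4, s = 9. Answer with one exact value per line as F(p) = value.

peel off the common scale on t: t**2 on [0, 1/2); exp(-2*t) on [1/2, 1); t + 1 on [1, 3/2); …
linearity at 1/6, 1/3, 1/2, 2/3 turns ℳ[f](s) into 5 summed integrals
segment [0, 1/6) carries 9*t**2; integrate it
∫ exp(-6*t)·t^(s-1) over [1/6, 1/3)
∫ over [1/3, 1/2) of (3*t + 1)·t^(s-1) joins the sum
piece [1/2, 2/3): integrate (3*t + 3) against the kernel
∫ over [2/3, ∞) of exp(-3*t)·t^(s-1) joins the sum

F(3) = (300*E + 4200 + 4403*exp(2))*exp(-2)/12960
F(-3/4) = 6**(3/4)*(-4*2**(1/4)/3 - uppergamma(-3/4, 2) + 2**(1/4)*uppergamma(-3/4, 2)/2 + uppergamma(-3/4, 1) + 1/5 + 8*3**(1/4)/9 + sqrt(2))
F(9) = (217009980*E + 267949573*exp(2) + 301364743680)*exp(-2)/19953838080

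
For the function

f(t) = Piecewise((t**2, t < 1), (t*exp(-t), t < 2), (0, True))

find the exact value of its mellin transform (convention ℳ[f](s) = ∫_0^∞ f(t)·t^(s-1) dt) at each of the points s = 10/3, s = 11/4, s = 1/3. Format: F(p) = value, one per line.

invert the shared t-power to get t on [0, 1); exp(-t) on [1, 2)
treat the 2 regions marked off by 1 separately and sum
segment 0 to 1 holds t**2; add its integral
segment 1 to 2 holds t*exp(-t); add its integral

F(10/3) = -uppergamma(13/3, 2) + 3/16 + uppergamma(13/3, 1)
F(11/4) = -uppergamma(15/4, 2) + 4/19 + uppergamma(15/4, 1)
F(1/3) = -uppergamma(4/3, 2) + 3/7 + uppergamma(4/3, 1)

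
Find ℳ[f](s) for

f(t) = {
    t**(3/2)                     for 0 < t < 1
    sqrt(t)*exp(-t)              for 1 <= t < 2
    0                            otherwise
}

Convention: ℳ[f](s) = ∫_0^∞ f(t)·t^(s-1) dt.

((2*s + 3)*uppergamma(s + 1/2, 1) - (2*s + 3)*uppergamma(s + 1/2, 2) + 2)/(2*s + 3)
  Re(s) > -3/2

strip the shared t-power: t on [0, 1); exp(-t) on [1, 2)
summing 2 kernel integrals split by 1 yields ℳ[f](s)
[0, 1) adds the kernel integral of t**(3/2)
segment 1 to 2 holds sqrt(t)*exp(-t); add its integral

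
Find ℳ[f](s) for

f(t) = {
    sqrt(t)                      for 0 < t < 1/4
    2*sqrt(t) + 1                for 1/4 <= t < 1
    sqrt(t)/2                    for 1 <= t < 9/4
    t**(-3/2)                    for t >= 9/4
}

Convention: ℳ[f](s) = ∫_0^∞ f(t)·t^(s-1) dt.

strip the power substitution: t on [0, 1/2); 2*t + 1 on [1/2, 1); t/2 on [1, 3/2); …
slice at 1/4, 1, 9/4, transform all 4 pieces, and sum them
over [0, 1/4), the kernel integral of sqrt(t) enters the sum
segment [1/4, 1) carries (2*sqrt(t) + 1); integrate it
∫ sqrt(t)/2·t^(s-1) over [1, 9/4)
segment [9/4, ∞) carries t**(-3/2); integrate it

(270*2**(2*s)*s*(2*s - 3) + 54*2**(2*s)*(2*s - 3) + 81*3**(2*s)*s*(2*s - 3) - 32*9**s*s*(2*s + 1) - 162*s*(2*s - 3) - 108*s + 162)/(54*2**(2*s)*s*(2*s - 3)*(2*s + 1))
  -1/2 < Re(s) < 3/2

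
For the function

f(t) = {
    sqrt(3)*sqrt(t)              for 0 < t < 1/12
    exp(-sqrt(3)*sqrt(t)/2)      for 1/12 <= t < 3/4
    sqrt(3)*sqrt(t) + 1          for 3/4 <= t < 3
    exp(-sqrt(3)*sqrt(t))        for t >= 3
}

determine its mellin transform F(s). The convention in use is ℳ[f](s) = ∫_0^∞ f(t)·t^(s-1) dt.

(2**(2*s + 1)*s*(2*s + 1)*uppergamma(2*s, 3) + 2**(4*s + 1)*s*(2*s + 1)*uppergamma(2*s, 1/4) - 2**(4*s + 1)*s*(2*s + 1)*uppergamma(2*s, 3/4) + 8*36**s*s + 36**s - 5*9**s*s - 9**s + s)/(12**s*s*(2*s + 1))
  Re(s) > -1/2

invert the common scale on t to get sqrt(t) on [0, 1/4); exp(-sqrt(t)/2) on [1/4, 9/4); sqrt(t) + 1 on [9/4, 9); …
invert the power substitution to get t on [0, 1/2); exp(-t/2) on [1/2, 3/2); t + 1 on [3/2, 3); …
slice at 1/12, 3/4, 3, transform all 4 pieces, and sum them
for t in [0, 1/12): the term is ∫ sqrt(3)*sqrt(t)·t^(s-1)
the [1/12, 3/4) slice contributes ∫ exp(-sqrt(3)*sqrt(t)/2)·t^(s-1) dt
segment 3/4 to 3 holds (sqrt(3)*sqrt(t) + 1); add its integral
segment [3, ∞) carries exp(-sqrt(3)*sqrt(t)); integrate it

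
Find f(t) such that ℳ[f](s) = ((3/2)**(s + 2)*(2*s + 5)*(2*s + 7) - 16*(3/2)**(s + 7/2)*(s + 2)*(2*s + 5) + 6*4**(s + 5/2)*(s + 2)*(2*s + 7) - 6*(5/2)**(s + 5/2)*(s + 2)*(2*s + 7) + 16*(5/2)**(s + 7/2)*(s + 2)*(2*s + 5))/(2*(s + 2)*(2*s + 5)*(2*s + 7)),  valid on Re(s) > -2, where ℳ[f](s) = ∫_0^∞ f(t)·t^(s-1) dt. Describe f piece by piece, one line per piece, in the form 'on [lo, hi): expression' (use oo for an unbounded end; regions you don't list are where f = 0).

on [0, 3/2): t**2/2
on [3/2, 5/2): 4*t**(7/2)
on [5/2, 4): 3*t**(5/2)/2

treat the 3 regions marked off by 3/2, 5/2 separately and sum
piece [0, 3/2): integrate t**2/2 against the kernel
∫ 4*t**(7/2)·t^(s-1) over [3/2, 5/2)
∫ over [5/2, 4) of 3*t**(5/2)/2·t^(s-1) joins the sum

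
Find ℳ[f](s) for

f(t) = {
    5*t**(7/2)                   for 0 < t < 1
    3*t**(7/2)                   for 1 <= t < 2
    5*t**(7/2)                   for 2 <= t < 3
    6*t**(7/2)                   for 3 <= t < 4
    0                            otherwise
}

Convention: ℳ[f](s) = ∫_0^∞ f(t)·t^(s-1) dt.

linearity at 1, 2, 3 turns ℳ[f](s) into 4 summed integrals
segment 0 to 1 holds 5*t**(7/2); add its integral
on [1, 2) integrate f = 3*t**(7/2) against the kernel
on [2, 3): add ∫ 5*t**(7/2)·t^(s-1) dt
between 3 and 4 the integrand is 6*t**(7/2)·t^(s-1)

2*(-2*2**(s + 7/2) - 3**(s + 7/2) + 6*4**(s + 7/2) + 2)/(2*s + 7)
  Re(s) > -7/2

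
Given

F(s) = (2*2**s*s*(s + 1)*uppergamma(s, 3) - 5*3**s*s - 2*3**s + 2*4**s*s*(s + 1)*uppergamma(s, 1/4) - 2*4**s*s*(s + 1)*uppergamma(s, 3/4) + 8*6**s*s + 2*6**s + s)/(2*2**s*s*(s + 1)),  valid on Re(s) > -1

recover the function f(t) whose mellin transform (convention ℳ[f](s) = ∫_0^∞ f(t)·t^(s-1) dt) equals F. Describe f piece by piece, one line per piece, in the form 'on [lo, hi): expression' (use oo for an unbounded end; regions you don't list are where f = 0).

linearity at 1/2, 3/2, 3 turns ℳ[f](s) into 4 summed integrals
between 0 and 1/2 the integrand is t·t^(s-1)
on [1/2, 3/2): add ∫ exp(-t/2)·t^(s-1) dt
on [3/2, 3) integrate f = (t + 1) against the kernel
∫ exp(-t)·t^(s-1) over [3, ∞)

on [0, 1/2): t
on [1/2, 3/2): exp(-t/2)
on [3/2, 3): t + 1
on [3, oo): exp(-t)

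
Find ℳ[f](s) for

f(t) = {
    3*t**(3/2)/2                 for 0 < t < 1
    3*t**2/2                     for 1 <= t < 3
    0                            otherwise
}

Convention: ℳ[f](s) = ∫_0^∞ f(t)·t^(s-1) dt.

along the cuts 1, ℳ[f](s) splits into 2 integrals
between 0 and 1 the integrand is 3*t**(3/2)/2·t^(s-1)
on [1, 3) integrate f = 3*t**2/2 against the kernel

3*(9*3**s*(2*s + 3) + 1)/(2*(s + 2)*(2*s + 3))
  Re(s) > -3/2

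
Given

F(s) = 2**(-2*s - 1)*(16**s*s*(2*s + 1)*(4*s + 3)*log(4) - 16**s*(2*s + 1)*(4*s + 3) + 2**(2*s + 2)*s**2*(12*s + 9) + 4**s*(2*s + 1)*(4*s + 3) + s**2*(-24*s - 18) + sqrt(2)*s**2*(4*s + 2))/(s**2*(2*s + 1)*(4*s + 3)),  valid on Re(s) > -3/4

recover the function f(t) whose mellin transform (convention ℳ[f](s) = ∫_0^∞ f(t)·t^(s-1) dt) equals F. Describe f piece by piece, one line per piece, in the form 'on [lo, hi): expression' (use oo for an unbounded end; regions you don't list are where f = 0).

strip the power substitution: t**(3/2) on [0, 1/2); 3*t on [1/2, 1); log(t) on [1, 2)
summing 3 kernel integrals split by 1/4, 1 yields ℳ[f](s)
∫ t**(3/4)·t^(s-1) over [0, 1/4)
∫ 3*sqrt(t)·t^(s-1) over [1/4, 1)
[1, 4) adds the kernel integral of log(sqrt(t))

on [0, 1/4): t**(3/4)
on [1/4, 1): 3*sqrt(t)
on [1, 4): log(sqrt(t))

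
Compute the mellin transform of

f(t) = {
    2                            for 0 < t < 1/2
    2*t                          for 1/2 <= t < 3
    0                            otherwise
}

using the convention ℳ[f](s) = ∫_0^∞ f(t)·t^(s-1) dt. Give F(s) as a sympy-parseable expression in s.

(6**(s + 1)*s + s + 2)/(2**s*s*(s + 1))
  Re(s) > 0

cuts at 1/2: linearity sums the 2 kernel integrals
segment [0, 1/2) carries 2; integrate it
segment [1/2, 3) carries 2*t; integrate it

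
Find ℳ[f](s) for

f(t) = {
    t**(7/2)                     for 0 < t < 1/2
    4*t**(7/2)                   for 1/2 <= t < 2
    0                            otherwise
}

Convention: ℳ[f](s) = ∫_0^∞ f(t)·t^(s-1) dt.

treat the 2 regions marked off by 1/2 separately and sum
∫ t**(7/2)·t^(s-1) over [0, 1/2)
segment [1/2, 2) carries 4*t**(7/2); integrate it

(-3*2**(1/2 - s) + 2**(s + 19/2))/(8*(2*s + 7))
  Re(s) > -7/2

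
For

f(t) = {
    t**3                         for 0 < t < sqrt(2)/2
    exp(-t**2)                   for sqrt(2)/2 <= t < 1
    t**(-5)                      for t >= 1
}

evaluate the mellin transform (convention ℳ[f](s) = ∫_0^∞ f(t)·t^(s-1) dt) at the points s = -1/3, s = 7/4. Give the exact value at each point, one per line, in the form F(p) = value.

undo the power substitution: t**(3/2) on [0, 1/2); exp(-t) on [1/2, 1); t**(-5/2) on [1, ∞)
the 3 pieces separated at sqrt(2)/2, 1 each add one integral
over [0, sqrt(2)/2), the kernel integral of t**3 enters the sum
for t in [sqrt(2)/2, 1): the term is ∫ exp(-t**2)·t^(s-1)
on [1, ∞) integrate f = t**(-5) against the kernel

F(-1/3) = -uppergamma(-1/6, 1)/2 + 3*2**(2/3)/32 + 3/16 + uppergamma(-1/6, 1/2)/2
F(7/4) = -uppergamma(7/8, 1)/2 + 2**(5/8)/38 + uppergamma(7/8, 1/2)/2 + 4/13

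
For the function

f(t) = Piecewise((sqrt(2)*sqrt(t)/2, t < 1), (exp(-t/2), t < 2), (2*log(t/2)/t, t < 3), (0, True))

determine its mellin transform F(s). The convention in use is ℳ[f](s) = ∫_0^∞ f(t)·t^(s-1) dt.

(3*2**s*(2*s + 1)*(s**2 - 2*s + 1)*uppergamma(s, 1/2) - 3*2**s*(2*s + 1)*(s**2 - 2*s + 1)*uppergamma(s, 1) + 3*2**s*(2*s + 1) + 3**s*s*(2*s + 1)*(-2*log(2) + 2*log(3)) - 2*3**s*(2*s + 1) + 3**s*(2*s + 1)*(-2*log(3) + 2*log(2)) + 3*sqrt(2)*(s**2 - 2*s + 1))/(3*(2*s + 1)*(s**2 - 2*s + 1))
  Re(s) > -1/2

strip the common scale on t: sqrt(t) on [0, 1/2); exp(-t) on [1/2, 1); log(t)/t on [1, 3/2)
along the cuts 1, 2, ℳ[f](s) splits into 3 integrals
[0, 1) adds the kernel integral of sqrt(2)*sqrt(t)/2
for t in [1, 2): the term is ∫ exp(-t/2)·t^(s-1)
over [2, 3), the kernel integral of 2*log(t/2)/t enters the sum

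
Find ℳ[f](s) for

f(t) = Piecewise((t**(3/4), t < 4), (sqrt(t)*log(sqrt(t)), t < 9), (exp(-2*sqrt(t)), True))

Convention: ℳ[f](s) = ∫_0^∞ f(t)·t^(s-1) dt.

2*(-4*144**s*s*(4*s + 3)*log(2) - 2*144**s*(4*s + 3)*log(2) + 2*144**s*(4*s + 3) + 4*144**s*sqrt(2)*(4*s**2 + 4*s + 1) + 6*324**s*s*(4*s + 3)*log(3) - 3*324**s*(4*s + 3) + 3*324**s*(4*s + 3)*log(3) + 9**s*(4*s + 3)*(4*s**2 + 4*s + 1)*uppergamma(2*s, 6))/(36**s*(4*s + 3)*(4*s**2 + 4*s + 1))
  Re(s) > -3/4

reversing the power substitution: t**(3/2) on [0, 2); t*log(t) on [2, 3); exp(-2*t) on [3, ∞)
breakpoints 4, 9: one integral from each of the 3 segments
on [0, 4): add ∫ t**(3/4)·t^(s-1) dt
on [4, 9) integrate f = sqrt(t)*log(sqrt(t)) against the kernel
∫ exp(-2*sqrt(t))·t^(s-1) over [9, ∞)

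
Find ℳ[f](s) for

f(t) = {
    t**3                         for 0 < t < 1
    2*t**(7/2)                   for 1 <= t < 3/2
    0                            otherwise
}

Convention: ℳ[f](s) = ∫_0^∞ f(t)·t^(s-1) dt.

(4*(3/2)**(s + 7/2)*(s + 3) - 2*s - 5)/((s + 3)*(2*s + 7))
  Re(s) > -3

treat the 2 regions marked off by 1 separately and sum
[0, 1) adds the kernel integral of t**3
on [1, 3/2) integrate f = 2*t**(7/2) against the kernel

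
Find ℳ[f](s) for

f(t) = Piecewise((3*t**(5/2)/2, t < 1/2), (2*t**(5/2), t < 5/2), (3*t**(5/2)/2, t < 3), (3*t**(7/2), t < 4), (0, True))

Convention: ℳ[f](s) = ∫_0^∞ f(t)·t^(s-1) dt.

(-2**(-s - 5/2)*(2*s + 7) + 3*3**(s + 5/2)*(2*s + 7) - 6*3**(s + 7/2)*(2*s + 5) + 6*4**(s + 7/2)*(2*s + 5) + (5/2)**(s + 5/2)*(2*s + 7))/((2*s + 5)*(2*s + 7))
  Re(s) > -5/2

slice at 1/2, 5/2, 3, transform all 4 pieces, and sum them
for t in [0, 1/2): the term is ∫ 3*t**(5/2)/2·t^(s-1)
for t in [1/2, 5/2): the term is ∫ 2*t**(5/2)·t^(s-1)
on [5/2, 3): add ∫ 3*t**(5/2)/2·t^(s-1) dt
the [3, 4) slice contributes ∫ 3*t**(7/2)·t^(s-1) dt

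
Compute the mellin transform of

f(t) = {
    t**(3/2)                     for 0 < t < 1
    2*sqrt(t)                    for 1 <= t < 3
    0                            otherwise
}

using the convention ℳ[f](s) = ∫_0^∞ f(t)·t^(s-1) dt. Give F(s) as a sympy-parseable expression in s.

(4*sqrt(3)*3**s*(2*s + 3) - 4*s - 10)/((2*s + 1)*(2*s + 3))
  Re(s) > -3/2

the 2 pieces separated at 1 each add one integral
over [0, 1), the kernel integral of t**(3/2) enters the sum
piece [1, 3): integrate 2*sqrt(t) against the kernel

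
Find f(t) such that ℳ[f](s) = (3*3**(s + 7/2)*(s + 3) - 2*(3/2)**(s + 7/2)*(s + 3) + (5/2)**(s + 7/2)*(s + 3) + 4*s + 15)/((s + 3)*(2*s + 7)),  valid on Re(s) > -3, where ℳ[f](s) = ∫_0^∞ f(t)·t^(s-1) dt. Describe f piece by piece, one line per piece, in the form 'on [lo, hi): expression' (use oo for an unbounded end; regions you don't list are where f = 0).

integrate the 4 segments split at 1, 3/2, 5/2, then add the results
piece [0, 1): integrate 3*t**3 against the kernel
∫ over [1, 3/2) of t**(7/2)·t^(s-1) joins the sum
between 3/2 and 5/2 the integrand is 2*t**(7/2)·t^(s-1)
segment [5/2, 3) carries 3*t**(7/2)/2; integrate it

on [0, 1): 3*t**3
on [1, 3/2): t**(7/2)
on [3/2, 5/2): 2*t**(7/2)
on [5/2, 3): 3*t**(7/2)/2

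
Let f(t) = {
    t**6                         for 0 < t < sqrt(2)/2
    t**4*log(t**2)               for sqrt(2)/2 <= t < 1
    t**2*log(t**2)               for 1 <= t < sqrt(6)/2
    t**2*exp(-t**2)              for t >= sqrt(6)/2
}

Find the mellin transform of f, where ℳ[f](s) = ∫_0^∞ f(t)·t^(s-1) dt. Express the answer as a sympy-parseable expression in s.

(4*2**(s/2)*(s + 2)**2*(s + 6)*(4*s + (s + 2)**2 + 12)*uppergamma(s/2 + 1, 3/2) - 16*2**(s/2)*(s + 2)**2*(s + 6) + 16*2**(s/2)*(s + 6)*(4*s + (s + 2)**2 + 12) + 3**(s/2)*(s + 2)*(s + 6)*(-12*log(2) + 12*log(3))*(4*s + (s + 2)**2 + 12) - 24*3**(s/2)*(s + 6)*(4*s + (s + 2)**2 + 12) + (s + 2)**3*(s + 6)*log(4) + 4*(s + 2)**2*(s + 6)*log(2) + 4*(s + 2)**2*(s + 6) + (s + 2)**2*(4*s + (s + 2)**2 + 12))/(8*2**(s/2)*(s + 2)**2*(s + 6)*(4*s + (s + 2)**2 + 12))
  Re(s) > -6

back out the shared t-power: t**4 on [0, sqrt(2)/2); t**2*log(t**2) on [sqrt(2)/2, 1); log(t**2) on [1, sqrt(6)/2); …
invert the power substitution to get t**2 on [0, 1/2); t*log(t) on [1/2, 1); log(t) on [1, 3/2); …
slice at sqrt(2)/2, 1, sqrt(6)/2, transform all 4 pieces, and sum them
the [0, sqrt(2)/2) slice contributes ∫ t**6·t^(s-1) dt
for t in [sqrt(2)/2, 1): the term is ∫ t**4*log(t**2)·t^(s-1)
on [1, sqrt(6)/2): add ∫ t**2*log(t**2)·t^(s-1) dt
for t in [sqrt(6)/2, ∞): the term is ∫ t**2*exp(-t**2)·t^(s-1)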